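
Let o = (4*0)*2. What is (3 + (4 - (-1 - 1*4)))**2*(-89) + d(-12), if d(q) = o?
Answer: -12816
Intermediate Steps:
o = 0 (o = 0*2 = 0)
d(q) = 0
(3 + (4 - (-1 - 1*4)))**2*(-89) + d(-12) = (3 + (4 - (-1 - 1*4)))**2*(-89) + 0 = (3 + (4 - (-1 - 4)))**2*(-89) + 0 = (3 + (4 - 1*(-5)))**2*(-89) + 0 = (3 + (4 + 5))**2*(-89) + 0 = (3 + 9)**2*(-89) + 0 = 12**2*(-89) + 0 = 144*(-89) + 0 = -12816 + 0 = -12816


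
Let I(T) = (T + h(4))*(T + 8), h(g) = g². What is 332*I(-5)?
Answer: 10956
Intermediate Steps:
I(T) = (8 + T)*(16 + T) (I(T) = (T + 4²)*(T + 8) = (T + 16)*(8 + T) = (16 + T)*(8 + T) = (8 + T)*(16 + T))
332*I(-5) = 332*(128 + (-5)² + 24*(-5)) = 332*(128 + 25 - 120) = 332*33 = 10956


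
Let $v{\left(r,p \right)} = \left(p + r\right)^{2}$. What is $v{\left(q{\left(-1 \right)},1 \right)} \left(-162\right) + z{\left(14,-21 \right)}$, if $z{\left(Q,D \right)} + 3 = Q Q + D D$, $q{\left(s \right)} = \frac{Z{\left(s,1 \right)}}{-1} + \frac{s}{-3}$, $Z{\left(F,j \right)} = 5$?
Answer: $-1544$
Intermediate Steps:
$q{\left(s \right)} = -5 - \frac{s}{3}$ ($q{\left(s \right)} = \frac{5}{-1} + \frac{s}{-3} = 5 \left(-1\right) + s \left(- \frac{1}{3}\right) = -5 - \frac{s}{3}$)
$z{\left(Q,D \right)} = -3 + D^{2} + Q^{2}$ ($z{\left(Q,D \right)} = -3 + \left(Q Q + D D\right) = -3 + \left(Q^{2} + D^{2}\right) = -3 + \left(D^{2} + Q^{2}\right) = -3 + D^{2} + Q^{2}$)
$v{\left(q{\left(-1 \right)},1 \right)} \left(-162\right) + z{\left(14,-21 \right)} = \left(1 - \frac{14}{3}\right)^{2} \left(-162\right) + \left(-3 + \left(-21\right)^{2} + 14^{2}\right) = \left(1 + \left(-5 + \frac{1}{3}\right)\right)^{2} \left(-162\right) + \left(-3 + 441 + 196\right) = \left(1 - \frac{14}{3}\right)^{2} \left(-162\right) + 634 = \left(- \frac{11}{3}\right)^{2} \left(-162\right) + 634 = \frac{121}{9} \left(-162\right) + 634 = -2178 + 634 = -1544$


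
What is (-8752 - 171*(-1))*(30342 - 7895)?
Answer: -192617707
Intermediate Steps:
(-8752 - 171*(-1))*(30342 - 7895) = (-8752 + 171)*22447 = -8581*22447 = -192617707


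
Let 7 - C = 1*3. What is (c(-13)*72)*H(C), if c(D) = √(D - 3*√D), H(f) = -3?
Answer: -216*√(-13 - 3*I*√13) ≈ -302.07 + 835.33*I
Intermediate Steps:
C = 4 (C = 7 - 3 = 4)
(c(-13)*72)*H(C) = (√(-13 - 3*I*√13)*72)*(-3) = (72*√(-13 - 3*I*√13))*(-3) = -216*√(-13 - 3*I*√13)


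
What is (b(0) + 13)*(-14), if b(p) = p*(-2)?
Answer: -182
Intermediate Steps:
b(p) = -2*p
(b(0) + 13)*(-14) = (-2*0 + 13)*(-14) = (0 + 13)*(-14) = 13*(-14) = -182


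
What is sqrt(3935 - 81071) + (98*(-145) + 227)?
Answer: -13983 + 4*I*sqrt(4821) ≈ -13983.0 + 277.73*I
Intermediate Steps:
sqrt(3935 - 81071) + (98*(-145) + 227) = sqrt(-77136) + (-14210 + 227) = 4*I*sqrt(4821) - 13983 = -13983 + 4*I*sqrt(4821)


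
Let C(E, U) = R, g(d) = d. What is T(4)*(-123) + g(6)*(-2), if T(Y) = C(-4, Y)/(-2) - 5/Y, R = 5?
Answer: 1797/4 ≈ 449.25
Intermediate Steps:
C(E, U) = 5
T(Y) = -5/2 - 5/Y (T(Y) = 5/(-2) - 5/Y = 5*(-½) - 5/Y = -5/2 - 5/Y)
T(4)*(-123) + g(6)*(-2) = (-5/2 - 5/4)*(-123) + 6*(-2) = (-5/2 - 5*¼)*(-123) - 12 = (-5/2 - 5/4)*(-123) - 12 = -15/4*(-123) - 12 = 1845/4 - 12 = 1797/4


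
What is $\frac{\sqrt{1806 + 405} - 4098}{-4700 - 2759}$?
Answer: $\frac{4098}{7459} - \frac{\sqrt{2211}}{7459} \approx 0.5431$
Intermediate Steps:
$\frac{\sqrt{1806 + 405} - 4098}{-4700 - 2759} = \frac{\sqrt{2211} - 4098}{-7459} = \left(-4098 + \sqrt{2211}\right) \left(- \frac{1}{7459}\right) = \frac{4098}{7459} - \frac{\sqrt{2211}}{7459}$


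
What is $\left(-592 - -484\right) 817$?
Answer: $-88236$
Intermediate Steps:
$\left(-592 - -484\right) 817 = \left(-592 + 484\right) 817 = \left(-108\right) 817 = -88236$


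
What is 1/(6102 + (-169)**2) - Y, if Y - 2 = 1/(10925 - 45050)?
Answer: -2365680962/1182874875 ≈ -1.9999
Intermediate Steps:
Y = 68249/34125 (Y = 2 + 1/(10925 - 45050) = 2 + 1/(-34125) = 2 - 1/34125 = 68249/34125 ≈ 2.0000)
1/(6102 + (-169)**2) - Y = 1/(6102 + (-169)**2) - 1*68249/34125 = 1/(6102 + 28561) - 68249/34125 = 1/34663 - 68249/34125 = -2365680962/1182874875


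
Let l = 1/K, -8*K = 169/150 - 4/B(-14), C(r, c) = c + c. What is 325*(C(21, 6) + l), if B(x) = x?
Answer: 3053700/1483 ≈ 2059.1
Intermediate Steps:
C(r, c) = 2*c
K = -1483/8400 (K = -(169/150 - 4/(-14))/8 = -(169*(1/150) - 4*(-1/14))/8 = -(169/150 + 2/7)/8 = -⅛*1483/1050 = -1483/8400 ≈ -0.17655)
l = -8400/1483 (l = 1/(-1483/8400) = -8400/1483 ≈ -5.6642)
325*(C(21, 6) + l) = 325*(2*6 - 8400/1483) = 325*(12 - 8400/1483) = 325*(9396/1483) = 3053700/1483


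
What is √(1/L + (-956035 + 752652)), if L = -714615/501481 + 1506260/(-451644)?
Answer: I*√3970667173978092792389830/4418493230 ≈ 450.98*I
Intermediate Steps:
L = -4418493230/928241331 (L = -714615*1/501481 + 1506260*(-1/451644) = -11715/8221 - 376565/112911 = -4418493230/928241331 ≈ -4.7601)
√(1/L + (-956035 + 752652)) = √(1/(-4418493230/928241331) + (-956035 + 752652)) = √(-928241331/4418493230 - 203383) = √(-898647336838421/4418493230) = I*√3970667173978092792389830/4418493230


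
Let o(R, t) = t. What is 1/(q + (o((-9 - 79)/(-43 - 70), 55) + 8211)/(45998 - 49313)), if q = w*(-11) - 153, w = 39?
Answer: -3315/1937596 ≈ -0.0017109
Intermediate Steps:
q = -582 (q = 39*(-11) - 153 = -429 - 153 = -582)
1/(q + (o((-9 - 79)/(-43 - 70), 55) + 8211)/(45998 - 49313)) = 1/(-582 + (55 + 8211)/(45998 - 49313)) = 1/(-582 + 8266/(-3315)) = 1/(-582 + 8266*(-1/3315)) = 1/(-582 - 8266/3315) = 1/(-1937596/3315) = -3315/1937596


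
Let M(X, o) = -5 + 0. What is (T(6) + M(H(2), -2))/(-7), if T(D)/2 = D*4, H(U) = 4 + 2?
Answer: -43/7 ≈ -6.1429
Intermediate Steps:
H(U) = 6
M(X, o) = -5
T(D) = 8*D (T(D) = 2*(D*4) = 2*(4*D) = 8*D)
(T(6) + M(H(2), -2))/(-7) = (8*6 - 5)/(-7) = (48 - 5)*(-⅐) = 43*(-⅐) = -43/7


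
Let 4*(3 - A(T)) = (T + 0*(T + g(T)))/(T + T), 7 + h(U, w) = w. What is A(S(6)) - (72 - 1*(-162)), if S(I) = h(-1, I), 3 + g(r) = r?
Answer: -1849/8 ≈ -231.13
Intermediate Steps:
h(U, w) = -7 + w
g(r) = -3 + r
S(I) = -7 + I
A(T) = 23/8 (A(T) = 3 - (T + 0*(T + (-3 + T)))/(4*(T + T)) = 3 - (T + 0*(-3 + 2*T))/(4*(2*T)) = 3 - (T + 0)*1/(2*T)/4 = 3 - T*1/(2*T)/4 = 3 - 1/4*1/2 = 3 - 1/8 = 23/8)
A(S(6)) - (72 - 1*(-162)) = 23/8 - (72 - 1*(-162)) = 23/8 - (72 + 162) = 23/8 - 1*234 = 23/8 - 234 = -1849/8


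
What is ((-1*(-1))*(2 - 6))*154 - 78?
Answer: -694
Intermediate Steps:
((-1*(-1))*(2 - 6))*154 - 78 = (1*(-4))*154 - 78 = -4*154 - 78 = -616 - 78 = -694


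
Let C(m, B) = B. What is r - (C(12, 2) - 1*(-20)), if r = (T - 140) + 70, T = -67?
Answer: -159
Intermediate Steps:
r = -137 (r = (-67 - 140) + 70 = -207 + 70 = -137)
r - (C(12, 2) - 1*(-20)) = -137 - (2 - 1*(-20)) = -137 - (2 + 20) = -137 - 1*22 = -137 - 22 = -159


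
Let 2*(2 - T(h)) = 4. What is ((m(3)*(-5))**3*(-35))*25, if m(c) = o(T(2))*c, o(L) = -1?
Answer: -2953125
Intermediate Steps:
T(h) = 0 (T(h) = 2 - 1/2*4 = 2 - 2 = 0)
m(c) = -c
((m(3)*(-5))**3*(-35))*25 = ((-1*3*(-5))**3*(-35))*25 = ((-3*(-5))**3*(-35))*25 = (15**3*(-35))*25 = (3375*(-35))*25 = -118125*25 = -2953125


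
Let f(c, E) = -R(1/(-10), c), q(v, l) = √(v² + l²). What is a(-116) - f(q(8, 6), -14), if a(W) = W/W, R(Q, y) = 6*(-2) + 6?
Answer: -5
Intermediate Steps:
q(v, l) = √(l² + v²)
R(Q, y) = -6 (R(Q, y) = -12 + 6 = -6)
a(W) = 1
f(c, E) = 6 (f(c, E) = -1*(-6) = 6)
a(-116) - f(q(8, 6), -14) = 1 - 1*6 = 1 - 6 = -5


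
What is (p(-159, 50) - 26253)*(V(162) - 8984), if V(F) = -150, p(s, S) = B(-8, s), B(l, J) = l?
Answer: 239867974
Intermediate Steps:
p(s, S) = -8
(p(-159, 50) - 26253)*(V(162) - 8984) = (-8 - 26253)*(-150 - 8984) = -26261*(-9134) = 239867974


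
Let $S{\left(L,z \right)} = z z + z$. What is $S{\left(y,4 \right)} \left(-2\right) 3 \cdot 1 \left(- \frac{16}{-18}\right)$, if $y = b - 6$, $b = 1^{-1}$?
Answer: $- \frac{320}{3} \approx -106.67$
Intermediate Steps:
$b = 1$
$y = -5$ ($y = 1 - 6 = -5$)
$S{\left(L,z \right)} = z + z^{2}$ ($S{\left(L,z \right)} = z^{2} + z = z + z^{2}$)
$S{\left(y,4 \right)} \left(-2\right) 3 \cdot 1 \left(- \frac{16}{-18}\right) = 4 \left(1 + 4\right) \left(-2\right) 3 \cdot 1 \left(- \frac{16}{-18}\right) = 4 \cdot 5 \left(\left(-6\right) 1\right) \left(\left(-16\right) \left(- \frac{1}{18}\right)\right) = 20 \left(-6\right) \frac{8}{9} = \left(-120\right) \frac{8}{9} = - \frac{320}{3}$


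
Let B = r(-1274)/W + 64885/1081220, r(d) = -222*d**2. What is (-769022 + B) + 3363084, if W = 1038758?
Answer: 41615268024841773/16044656068 ≈ 2.5937e+6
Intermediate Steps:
B = -5564584226443/16044656068 (B = -222*(-1274)**2/1038758 + 64885/1081220 = -222*1623076*(1/1038758) + 64885*(1/1081220) = -360322872*1/1038758 + 12977/216244 = -25737348/74197 + 12977/216244 = -5564584226443/16044656068 ≈ -346.82)
(-769022 + B) + 3363084 = (-769022 - 5564584226443/16044656068) + 3363084 = -12344258082951939/16044656068 + 3363084 = 41615268024841773/16044656068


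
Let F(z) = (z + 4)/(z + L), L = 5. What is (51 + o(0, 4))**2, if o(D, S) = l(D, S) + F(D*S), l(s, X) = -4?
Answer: 57121/25 ≈ 2284.8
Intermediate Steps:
F(z) = (4 + z)/(5 + z) (F(z) = (z + 4)/(z + 5) = (4 + z)/(5 + z))
o(D, S) = -4 + (4 + D*S)/(5 + D*S)
(51 + o(0, 4))**2 = (51 + (-16 - 3*0*4)/(5 + 0*4))**2 = (51 + (-16 + 0)/(5 + 0))**2 = (51 - 16/5)**2 = (239/5)**2 = 57121/25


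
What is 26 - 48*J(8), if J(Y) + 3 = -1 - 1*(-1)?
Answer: 170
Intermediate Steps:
J(Y) = -3 (J(Y) = -3 + (-1 - 1*(-1)) = -3 + (-1 + 1) = -3 + 0 = -3)
26 - 48*J(8) = 26 - 48*(-3) = 26 + 144 = 170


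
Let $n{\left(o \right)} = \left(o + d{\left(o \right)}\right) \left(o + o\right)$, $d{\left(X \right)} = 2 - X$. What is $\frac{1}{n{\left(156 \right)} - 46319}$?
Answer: $- \frac{1}{45695} \approx -2.1884 \cdot 10^{-5}$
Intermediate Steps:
$n{\left(o \right)} = 4 o$ ($n{\left(o \right)} = \left(o - \left(-2 + o\right)\right) \left(o + o\right) = 2 \cdot 2 o = 4 o$)
$\frac{1}{n{\left(156 \right)} - 46319} = \frac{1}{4 \cdot 156 - 46319} = \frac{1}{624 - 46319} = \frac{1}{-45695} = - \frac{1}{45695}$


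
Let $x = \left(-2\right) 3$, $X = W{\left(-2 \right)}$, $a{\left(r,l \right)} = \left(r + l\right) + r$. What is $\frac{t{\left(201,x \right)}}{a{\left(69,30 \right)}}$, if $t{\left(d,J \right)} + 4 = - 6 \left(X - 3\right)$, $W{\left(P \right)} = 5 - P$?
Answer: $- \frac{1}{6} \approx -0.16667$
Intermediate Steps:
$a{\left(r,l \right)} = l + 2 r$ ($a{\left(r,l \right)} = \left(l + r\right) + r = l + 2 r$)
$X = 7$ ($X = 5 - -2 = 5 + 2 = 7$)
$x = -6$
$t{\left(d,J \right)} = -28$ ($t{\left(d,J \right)} = -4 - 6 \left(7 - 3\right) = -4 - 24 = -28$)
$\frac{t{\left(201,x \right)}}{a{\left(69,30 \right)}} = - \frac{28}{30 + 2 \cdot 69} = - \frac{28}{30 + 138} = - \frac{28}{168} = \left(-28\right) \frac{1}{168} = - \frac{1}{6}$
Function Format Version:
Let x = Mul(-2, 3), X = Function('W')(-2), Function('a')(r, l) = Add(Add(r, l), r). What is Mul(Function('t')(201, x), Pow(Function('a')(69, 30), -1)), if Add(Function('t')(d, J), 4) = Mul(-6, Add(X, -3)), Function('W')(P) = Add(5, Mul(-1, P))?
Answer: Rational(-1, 6) ≈ -0.16667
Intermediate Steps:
Function('a')(r, l) = Add(l, Mul(2, r)) (Function('a')(r, l) = Add(Add(l, r), r) = Add(l, Mul(2, r)))
X = 7 (X = Add(5, Mul(-1, -2)) = Add(5, 2) = 7)
x = -6
Function('t')(d, J) = -28 (Function('t')(d, J) = Add(-4, Mul(-6, Add(7, -3))) = Add(-4, Mul(-6, 4)) = Add(-4, -24) = -28)
Mul(Function('t')(201, x), Pow(Function('a')(69, 30), -1)) = Mul(-28, Pow(Add(30, Mul(2, 69)), -1)) = Mul(-28, Pow(Add(30, 138), -1)) = Mul(-28, Pow(168, -1)) = Mul(-28, Rational(1, 168)) = Rational(-1, 6)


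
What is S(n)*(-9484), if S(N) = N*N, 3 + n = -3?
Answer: -341424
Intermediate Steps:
n = -6 (n = -3 - 3 = -6)
S(N) = N²
S(n)*(-9484) = (-6)²*(-9484) = 36*(-9484) = -341424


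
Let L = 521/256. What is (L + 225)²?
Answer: 3378050641/65536 ≈ 51545.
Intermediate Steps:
L = 521/256 (L = 521*(1/256) = 521/256 ≈ 2.0352)
(L + 225)² = (521/256 + 225)² = (58121/256)² = 3378050641/65536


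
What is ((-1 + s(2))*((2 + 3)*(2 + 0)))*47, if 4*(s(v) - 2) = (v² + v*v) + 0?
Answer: 1410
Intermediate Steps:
s(v) = 2 + v²/2 (s(v) = 2 + ((v² + v*v) + 0)/4 = 2 + ((v² + v²) + 0)/4 = 2 + (2*v² + 0)/4 = 2 + (2*v²)/4 = 2 + v²/2)
((-1 + s(2))*((2 + 3)*(2 + 0)))*47 = ((-1 + (2 + (½)*2²))*((2 + 3)*(2 + 0)))*47 = ((-1 + (2 + (½)*4))*(5*2))*47 = ((-1 + (2 + 2))*10)*47 = ((-1 + 4)*10)*47 = (3*10)*47 = 30*47 = 1410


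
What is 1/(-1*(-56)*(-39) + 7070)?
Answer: 1/4886 ≈ 0.00020467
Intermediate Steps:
1/(-1*(-56)*(-39) + 7070) = 1/(56*(-39) + 7070) = 1/(-2184 + 7070) = 1/4886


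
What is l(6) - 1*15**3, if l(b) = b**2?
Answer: -3339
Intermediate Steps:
l(6) - 1*15**3 = 6**2 - 1*15**3 = 36 - 1*3375 = 36 - 3375 = -3339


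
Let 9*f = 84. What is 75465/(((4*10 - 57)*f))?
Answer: -226395/476 ≈ -475.62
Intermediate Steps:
f = 28/3 (f = (1/9)*84 = 28/3 ≈ 9.3333)
75465/(((4*10 - 57)*f)) = 75465/(((4*10 - 57)*(28/3))) = 75465/(((40 - 57)*(28/3))) = 75465/((-17*28/3)) = 75465/(-476/3) = 75465*(-3/476) = -226395/476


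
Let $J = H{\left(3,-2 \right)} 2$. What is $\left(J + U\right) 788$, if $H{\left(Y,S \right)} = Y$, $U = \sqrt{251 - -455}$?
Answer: $4728 + 788 \sqrt{706} \approx 25666.0$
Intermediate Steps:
$U = \sqrt{706}$ ($U = \sqrt{251 + 455} = \sqrt{706} \approx 26.571$)
$J = 6$ ($J = 3 \cdot 2 = 6$)
$\left(J + U\right) 788 = \left(6 + \sqrt{706}\right) 788 = 4728 + 788 \sqrt{706}$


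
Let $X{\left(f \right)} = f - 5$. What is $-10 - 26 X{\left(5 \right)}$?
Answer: $-10$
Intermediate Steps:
$X{\left(f \right)} = -5 + f$ ($X{\left(f \right)} = f - 5 = -5 + f$)
$-10 - 26 X{\left(5 \right)} = -10 - 26 \left(-5 + 5\right) = -10 - 0 = -10 + 0 = -10$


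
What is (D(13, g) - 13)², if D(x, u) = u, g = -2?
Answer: 225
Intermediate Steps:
(D(13, g) - 13)² = (-2 - 13)² = (-15)² = 225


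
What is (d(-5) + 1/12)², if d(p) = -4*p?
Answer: 58081/144 ≈ 403.34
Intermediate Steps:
(d(-5) + 1/12)² = (-4*(-5) + 1/12)² = (20 + 1/12)² = (241/12)² = 58081/144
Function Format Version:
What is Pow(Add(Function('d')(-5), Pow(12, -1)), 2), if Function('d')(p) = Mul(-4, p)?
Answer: Rational(58081, 144) ≈ 403.34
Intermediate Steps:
Pow(Add(Function('d')(-5), Pow(12, -1)), 2) = Pow(Add(Mul(-4, -5), Pow(12, -1)), 2) = Pow(Add(20, Rational(1, 12)), 2) = Pow(Rational(241, 12), 2) = Rational(58081, 144)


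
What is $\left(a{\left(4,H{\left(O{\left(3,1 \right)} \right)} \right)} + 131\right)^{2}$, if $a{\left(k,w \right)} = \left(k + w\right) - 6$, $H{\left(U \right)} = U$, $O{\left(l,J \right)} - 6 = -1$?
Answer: $17956$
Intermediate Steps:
$O{\left(l,J \right)} = 5$ ($O{\left(l,J \right)} = 6 - 1 = 5$)
$a{\left(k,w \right)} = -6 + k + w$
$\left(a{\left(4,H{\left(O{\left(3,1 \right)} \right)} \right)} + 131\right)^{2} = \left(\left(-6 + 4 + 5\right) + 131\right)^{2} = \left(3 + 131\right)^{2} = 134^{2} = 17956$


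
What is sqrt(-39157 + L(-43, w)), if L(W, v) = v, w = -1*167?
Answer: 2*I*sqrt(9831) ≈ 198.3*I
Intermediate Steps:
w = -167
sqrt(-39157 + L(-43, w)) = sqrt(-39157 - 167) = sqrt(-39324) = 2*I*sqrt(9831)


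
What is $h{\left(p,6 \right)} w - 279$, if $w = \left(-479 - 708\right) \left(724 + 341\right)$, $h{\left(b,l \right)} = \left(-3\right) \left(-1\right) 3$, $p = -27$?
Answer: $-11377674$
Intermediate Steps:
$h{\left(b,l \right)} = 9$ ($h{\left(b,l \right)} = 3 \cdot 3 = 9$)
$w = -1264155$ ($w = \left(-1187\right) 1065 = -1264155$)
$h{\left(p,6 \right)} w - 279 = 9 \left(-1264155\right) - 279 = -11377395 - 279 = -11377674$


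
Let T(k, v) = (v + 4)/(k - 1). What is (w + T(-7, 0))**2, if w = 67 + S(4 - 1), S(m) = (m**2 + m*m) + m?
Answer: 30625/4 ≈ 7656.3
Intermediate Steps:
S(m) = m + 2*m**2 (S(m) = (m**2 + m**2) + m = 2*m**2 + m = m + 2*m**2)
T(k, v) = (4 + v)/(-1 + k)
w = 88 (w = 67 + (4 - 1)*(1 + 2*(4 - 1)) = 67 + 3*(1 + 2*3) = 67 + 3*(1 + 6) = 67 + 3*7 = 67 + 21 = 88)
(w + T(-7, 0))**2 = (88 + (4 + 0)/(-1 - 7))**2 = (88 + 4/(-8))**2 = (88 - 1/8*4)**2 = (88 - 1/2)**2 = (175/2)**2 = 30625/4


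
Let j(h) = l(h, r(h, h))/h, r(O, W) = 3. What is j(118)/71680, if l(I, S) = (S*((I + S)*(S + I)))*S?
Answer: 131769/8458240 ≈ 0.015579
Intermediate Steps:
l(I, S) = S²*(I + S)² (l(I, S) = (S*((I + S)*(I + S)))*S = (S*(I + S)²)*S = S²*(I + S)²)
j(h) = 9*(3 + h)²/h (j(h) = (3²*(h + 3)²)/h = (9*(3 + h)²)/h = 9*(3 + h)²/h)
j(118)/71680 = (9*(3 + 118)²/118)/71680 = (9*(1/118)*121²)*(1/71680) = (9*(1/118)*14641)*(1/71680) = (131769/118)*(1/71680) = 131769/8458240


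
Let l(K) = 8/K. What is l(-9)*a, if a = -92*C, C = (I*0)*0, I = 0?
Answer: 0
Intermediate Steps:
C = 0 (C = (0*0)*0 = 0*0 = 0)
a = 0 (a = -92*0 = 0)
l(-9)*a = (8/(-9))*0 = (8*(-1/9))*0 = -8/9*0 = 0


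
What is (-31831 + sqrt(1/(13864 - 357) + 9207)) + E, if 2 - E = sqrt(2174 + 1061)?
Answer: -31829 - sqrt(3235) + 5*sqrt(67188653506)/13507 ≈ -31790.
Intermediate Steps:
E = 2 - sqrt(3235) (E = 2 - sqrt(2174 + 1061) = 2 - sqrt(3235) ≈ -54.877)
(-31831 + sqrt(1/(13864 - 357) + 9207)) + E = (-31831 + sqrt(1/(13864 - 357) + 9207)) + (2 - sqrt(3235)) = (-31831 + sqrt(1/13507 + 9207)) + (2 - sqrt(3235)) = (-31831 + sqrt(124358950/13507)) + (2 - sqrt(3235)) = (-31831 + 5*sqrt(67188653506)/13507) + (2 - sqrt(3235)) = -31829 - sqrt(3235) + 5*sqrt(67188653506)/13507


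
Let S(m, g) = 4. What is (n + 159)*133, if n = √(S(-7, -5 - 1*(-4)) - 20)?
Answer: 21147 + 532*I ≈ 21147.0 + 532.0*I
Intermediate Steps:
n = 4*I (n = √(4 - 20) = √(-16) = 4*I ≈ 4.0*I)
(n + 159)*133 = (4*I + 159)*133 = (159 + 4*I)*133 = 21147 + 532*I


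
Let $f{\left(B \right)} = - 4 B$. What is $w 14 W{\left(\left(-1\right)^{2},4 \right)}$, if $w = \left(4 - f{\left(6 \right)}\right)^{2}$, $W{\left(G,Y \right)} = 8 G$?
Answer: $87808$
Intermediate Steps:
$w = 784$ ($w = \left(4 - \left(-4\right) 6\right)^{2} = \left(4 - -24\right)^{2} = \left(4 + 24\right)^{2} = 28^{2} = 784$)
$w 14 W{\left(\left(-1\right)^{2},4 \right)} = 784 \cdot 14 \cdot 8 \left(-1\right)^{2} = 784 \cdot 14 \cdot 8 \cdot 1 = 784 \cdot 14 \cdot 8 = 784 \cdot 112 = 87808$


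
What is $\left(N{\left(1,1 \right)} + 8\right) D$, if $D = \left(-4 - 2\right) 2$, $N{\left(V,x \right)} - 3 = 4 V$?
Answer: $-180$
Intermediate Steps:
$N{\left(V,x \right)} = 3 + 4 V$
$D = -12$ ($D = \left(-6\right) 2 = -12$)
$\left(N{\left(1,1 \right)} + 8\right) D = \left(\left(3 + 4 \cdot 1\right) + 8\right) \left(-12\right) = \left(\left(3 + 4\right) + 8\right) \left(-12\right) = \left(7 + 8\right) \left(-12\right) = 15 \left(-12\right) = -180$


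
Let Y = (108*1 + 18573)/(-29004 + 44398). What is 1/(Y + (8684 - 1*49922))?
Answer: -15394/634799091 ≈ -2.4250e-5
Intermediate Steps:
Y = 18681/15394 (Y = (108 + 18573)/15394 = 18681*(1/15394) = 18681/15394 ≈ 1.2135)
1/(Y + (8684 - 1*49922)) = 1/(18681/15394 + (8684 - 1*49922)) = 1/(18681/15394 + (8684 - 49922)) = 1/(18681/15394 - 41238) = 1/(-634799091/15394) = -15394/634799091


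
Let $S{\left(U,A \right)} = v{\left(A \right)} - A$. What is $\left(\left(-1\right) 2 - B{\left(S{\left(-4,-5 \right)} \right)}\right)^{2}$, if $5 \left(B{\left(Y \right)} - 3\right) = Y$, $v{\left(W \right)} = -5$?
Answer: $25$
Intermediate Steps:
$S{\left(U,A \right)} = -5 - A$
$B{\left(Y \right)} = 3 + \frac{Y}{5}$
$\left(\left(-1\right) 2 - B{\left(S{\left(-4,-5 \right)} \right)}\right)^{2} = \left(\left(-1\right) 2 - \left(3 + \frac{-5 - -5}{5}\right)\right)^{2} = \left(-2 - \left(3 + \frac{-5 + 5}{5}\right)\right)^{2} = \left(-2 - \left(3 + \frac{1}{5} \cdot 0\right)\right)^{2} = \left(-2 - \left(3 + 0\right)\right)^{2} = \left(-2 - 3\right)^{2} = \left(-5\right)^{2} = 25$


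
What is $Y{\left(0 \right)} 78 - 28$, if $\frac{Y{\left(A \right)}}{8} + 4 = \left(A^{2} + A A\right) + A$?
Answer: $-2524$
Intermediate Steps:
$Y{\left(A \right)} = -32 + 8 A + 16 A^{2}$ ($Y{\left(A \right)} = -32 + 8 \left(\left(A^{2} + A A\right) + A\right) = -32 + 8 \left(\left(A^{2} + A^{2}\right) + A\right) = -32 + 8 \left(2 A^{2} + A\right) = -32 + 8 \left(A + 2 A^{2}\right) = -32 + \left(8 A + 16 A^{2}\right) = -32 + 8 A + 16 A^{2}$)
$Y{\left(0 \right)} 78 - 28 = \left(-32 + 8 \cdot 0 + 16 \cdot 0^{2}\right) 78 - 28 = \left(-32 + 0 + 16 \cdot 0\right) 78 - 28 = \left(-32 + 0 + 0\right) 78 - 28 = \left(-32\right) 78 - 28 = -2496 - 28 = -2524$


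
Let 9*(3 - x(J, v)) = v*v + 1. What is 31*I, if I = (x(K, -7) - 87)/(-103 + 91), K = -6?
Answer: 12493/54 ≈ 231.35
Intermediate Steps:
x(J, v) = 26/9 - v²/9 (x(J, v) = 3 - (v*v + 1)/9 = 3 - (v² + 1)/9 = 3 - (1 + v²)/9 = 3 + (-⅑ - v²/9) = 26/9 - v²/9)
I = 403/54 (I = ((26/9 - ⅑*(-7)²) - 87)/(-103 + 91) = ((26/9 - ⅑*49) - 87)/(-12) = ((26/9 - 49/9) - 87)*(-1/12) = (-23/9 - 87)*(-1/12) = -806/9*(-1/12) = 403/54 ≈ 7.4630)
31*I = 31*(403/54) = 12493/54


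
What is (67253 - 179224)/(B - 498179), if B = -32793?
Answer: 111971/530972 ≈ 0.21088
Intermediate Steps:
(67253 - 179224)/(B - 498179) = (67253 - 179224)/(-32793 - 498179) = -111971/(-530972) = -111971*(-1/530972) = 111971/530972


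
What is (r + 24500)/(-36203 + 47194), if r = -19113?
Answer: 5387/10991 ≈ 0.49013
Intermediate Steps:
(r + 24500)/(-36203 + 47194) = (-19113 + 24500)/(-36203 + 47194) = 5387/10991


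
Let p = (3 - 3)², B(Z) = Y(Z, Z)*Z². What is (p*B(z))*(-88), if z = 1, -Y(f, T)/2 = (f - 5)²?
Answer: 0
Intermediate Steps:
Y(f, T) = -2*(-5 + f)² (Y(f, T) = -2*(f - 5)² = -2*(-5 + f)²)
B(Z) = -2*Z²*(-5 + Z)² (B(Z) = (-2*(-5 + Z)²)*Z² = -2*Z²*(-5 + Z)²)
p = 0 (p = 0² = 0)
(p*B(z))*(-88) = (0*(-2*1²*(-5 + 1)²))*(-88) = (0*(-2*1*(-4)²))*(-88) = (0*(-2*1*16))*(-88) = (0*(-32))*(-88) = 0*(-88) = 0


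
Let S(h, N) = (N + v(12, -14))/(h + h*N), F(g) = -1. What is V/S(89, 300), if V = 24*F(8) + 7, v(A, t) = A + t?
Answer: -455413/298 ≈ -1528.2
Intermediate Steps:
V = -17 (V = 24*(-1) + 7 = -24 + 7 = -17)
S(h, N) = (-2 + N)/(h + N*h) (S(h, N) = (N + (12 - 14))/(h + h*N) = (N - 2)/(h + N*h) = (-2 + N)/(h + N*h))
V/S(89, 300) = -17*89*(1 + 300)/(-2 + 300) = -17/((1/89)*298/301) = -17/((1/89)*(1/301)*298) = -17/298/26789 = -17*26789/298 = -455413/298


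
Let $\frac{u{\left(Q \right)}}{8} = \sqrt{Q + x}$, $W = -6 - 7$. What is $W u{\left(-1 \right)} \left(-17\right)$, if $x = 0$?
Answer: $1768 i \approx 1768.0 i$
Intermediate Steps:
$W = -13$ ($W = -6 - 7 = -13$)
$u{\left(Q \right)} = 8 \sqrt{Q}$ ($u{\left(Q \right)} = 8 \sqrt{Q + 0} = 8 \sqrt{Q}$)
$W u{\left(-1 \right)} \left(-17\right) = - 13 \cdot 8 \sqrt{-1} \left(-17\right) = - 13 \cdot 8 i \left(-17\right) = - 104 i \left(-17\right) = 1768 i$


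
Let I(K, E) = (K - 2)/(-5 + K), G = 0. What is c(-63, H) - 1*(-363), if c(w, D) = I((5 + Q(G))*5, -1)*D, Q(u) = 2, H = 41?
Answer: 4081/10 ≈ 408.10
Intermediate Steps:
I(K, E) = (-2 + K)/(-5 + K)
c(w, D) = 11*D/10 (c(w, D) = ((-2 + (5 + 2)*5)/(-5 + (5 + 2)*5))*D = ((-2 + 7*5)/(-5 + 7*5))*D = ((-2 + 35)/(-5 + 35))*D = (33/30)*D = ((1/30)*33)*D = 11*D/10)
c(-63, H) - 1*(-363) = (11/10)*41 - 1*(-363) = 451/10 + 363 = 4081/10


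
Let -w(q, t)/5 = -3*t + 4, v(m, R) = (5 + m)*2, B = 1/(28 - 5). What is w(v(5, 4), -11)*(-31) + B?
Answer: 131906/23 ≈ 5735.0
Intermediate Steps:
B = 1/23 ≈ 0.043478
v(m, R) = 10 + 2*m
w(q, t) = -20 + 15*t (w(q, t) = -5*(-3*t + 4) = -5*(4 - 3*t) = -20 + 15*t)
w(v(5, 4), -11)*(-31) + B = (-20 + 15*(-11))*(-31) + 1/23 = (-20 - 165)*(-31) + 1/23 = -185*(-31) + 1/23 = 5735 + 1/23 = 131906/23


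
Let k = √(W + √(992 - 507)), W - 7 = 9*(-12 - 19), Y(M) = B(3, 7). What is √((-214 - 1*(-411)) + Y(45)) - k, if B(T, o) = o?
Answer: -√(-272 + √485) + 2*√51 ≈ 14.283 - 15.811*I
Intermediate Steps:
Y(M) = 7
W = -272 (W = 7 + 9*(-12 - 19) = 7 + 9*(-31) = 7 - 279 = -272)
k = √(-272 + √485) (k = √(-272 + √(992 - 507)) = √(-272 + √485) ≈ 15.811*I)
√((-214 - 1*(-411)) + Y(45)) - k = √((-214 - 1*(-411)) + 7) - √(-272 + √485) = √((-214 + 411) + 7) - √(-272 + √485) = √(197 + 7) - √(-272 + √485) = √204 - √(-272 + √485) = 2*√51 - √(-272 + √485) = -√(-272 + √485) + 2*√51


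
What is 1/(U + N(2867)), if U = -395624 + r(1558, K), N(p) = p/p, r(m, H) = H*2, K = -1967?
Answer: -1/399557 ≈ -2.5028e-6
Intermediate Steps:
r(m, H) = 2*H
N(p) = 1
U = -399558 (U = -395624 + 2*(-1967) = -395624 - 3934 = -399558)
1/(U + N(2867)) = 1/(-399558 + 1) = 1/(-399557) = -1/399557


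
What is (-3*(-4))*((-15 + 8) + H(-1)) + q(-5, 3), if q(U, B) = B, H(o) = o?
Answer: -93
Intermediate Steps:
(-3*(-4))*((-15 + 8) + H(-1)) + q(-5, 3) = (-3*(-4))*((-15 + 8) - 1) + 3 = 12*(-7 - 1) + 3 = 12*(-8) + 3 = -96 + 3 = -93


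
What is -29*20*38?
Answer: -22040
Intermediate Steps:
-29*20*38 = -580*38 = -1*22040 = -22040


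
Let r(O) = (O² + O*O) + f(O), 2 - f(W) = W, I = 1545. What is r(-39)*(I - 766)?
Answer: 2401657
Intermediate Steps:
f(W) = 2 - W
r(O) = 2 - O + 2*O² (r(O) = (O² + O*O) + (2 - O) = (O² + O²) + (2 - O) = 2*O² + (2 - O) = 2 - O + 2*O²)
r(-39)*(I - 766) = (2 - 1*(-39) + 2*(-39)²)*(1545 - 766) = (2 + 39 + 2*1521)*779 = (2 + 39 + 3042)*779 = 3083*779 = 2401657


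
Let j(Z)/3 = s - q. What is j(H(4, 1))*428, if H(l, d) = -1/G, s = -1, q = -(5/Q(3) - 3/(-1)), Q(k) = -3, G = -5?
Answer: 428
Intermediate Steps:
q = -4/3 (q = -(5/(-3) - 3/(-1)) = -(5*(-⅓) - 3*(-1)) = -(-5/3 + 3) = -1*4/3 = -4/3 ≈ -1.3333)
H(l, d) = ⅕ (H(l, d) = -1/(-5) = -1*(-⅕) = ⅕)
j(Z) = 1 (j(Z) = 3*(-1 - 1*(-4/3)) = 3*(-1 + 4/3) = 3*(⅓) = 1)
j(H(4, 1))*428 = 1*428 = 428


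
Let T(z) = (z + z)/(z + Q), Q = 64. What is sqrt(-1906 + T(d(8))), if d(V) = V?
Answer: 16*I*sqrt(67)/3 ≈ 43.655*I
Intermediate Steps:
T(z) = 2*z/(64 + z) (T(z) = (z + z)/(z + 64) = (2*z)/(64 + z) = 2*z/(64 + z))
sqrt(-1906 + T(d(8))) = sqrt(-1906 + 2*8/(64 + 8)) = sqrt(-1906 + 2*8/72) = sqrt(-1906 + 2*8*(1/72)) = sqrt(-1906 + 2/9) = sqrt(-17152/9) = 16*I*sqrt(67)/3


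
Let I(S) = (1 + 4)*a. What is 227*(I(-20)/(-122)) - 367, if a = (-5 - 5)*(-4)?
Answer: -45087/61 ≈ -739.13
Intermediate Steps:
a = 40 (a = -10*(-4) = 40)
I(S) = 200 (I(S) = (1 + 4)*40 = 5*40 = 200)
227*(I(-20)/(-122)) - 367 = 227*(200/(-122)) - 367 = 227*(200*(-1/122)) - 367 = 227*(-100/61) - 367 = -22700/61 - 367 = -45087/61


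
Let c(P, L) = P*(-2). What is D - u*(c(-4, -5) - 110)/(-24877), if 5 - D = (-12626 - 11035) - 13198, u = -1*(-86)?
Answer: 917056956/24877 ≈ 36864.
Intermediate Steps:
u = 86
c(P, L) = -2*P
D = 36864 (D = 5 - ((-12626 - 11035) - 13198) = 5 - (-23661 - 13198) = 5 - 1*(-36859) = 5 + 36859 = 36864)
D - u*(c(-4, -5) - 110)/(-24877) = 36864 - 86*(-2*(-4) - 110)/(-24877) = 36864 - 86*(8 - 110)*(-1)/24877 = 36864 - 86*(-102)*(-1)/24877 = 36864 - (-8772)*(-1)/24877 = 36864 - 1*8772/24877 = 36864 - 8772/24877 = 917056956/24877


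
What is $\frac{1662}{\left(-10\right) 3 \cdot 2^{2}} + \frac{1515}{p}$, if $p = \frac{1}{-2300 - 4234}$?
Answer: $- \frac{197980477}{20} \approx -9.899 \cdot 10^{6}$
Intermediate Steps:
$p = - \frac{1}{6534}$ ($p = \frac{1}{-6534} = - \frac{1}{6534} \approx -0.00015305$)
$\frac{1662}{\left(-10\right) 3 \cdot 2^{2}} + \frac{1515}{p} = \frac{1662}{\left(-10\right) 3 \cdot 2^{2}} + \frac{1515}{- \frac{1}{6534}} = \frac{1662}{\left(-30\right) 4} + 1515 \left(-6534\right) = \frac{1662}{-120} - 9899010 = 1662 \left(- \frac{1}{120}\right) - 9899010 = - \frac{277}{20} - 9899010 = - \frac{197980477}{20}$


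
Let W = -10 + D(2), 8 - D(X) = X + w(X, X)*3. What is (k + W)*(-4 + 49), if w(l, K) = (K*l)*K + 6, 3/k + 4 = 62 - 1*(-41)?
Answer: -22755/11 ≈ -2068.6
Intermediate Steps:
k = 1/33 (k = 3/(-4 + (62 - 1*(-41))) = 3/(-4 + (62 + 41)) = 3/(-4 + 103) = 3/99 = 3*(1/99) = 1/33 ≈ 0.030303)
w(l, K) = 6 + l*K² (w(l, K) = l*K² + 6 = 6 + l*K²)
D(X) = -10 - X - 3*X³ (D(X) = 8 - (X + (6 + X*X²)*3) = 8 - (X + (6 + X³)*3) = 8 - (X + (18 + 3*X³)) = 8 - (18 + X + 3*X³) = 8 + (-18 - X - 3*X³) = -10 - X - 3*X³)
W = -46 (W = -10 + (-10 - 1*2 - 3*2³) = -10 + (-10 - 2 - 3*8) = -10 + (-10 - 2 - 24) = -10 - 36 = -46)
(k + W)*(-4 + 49) = (1/33 - 46)*(-4 + 49) = -1517/33*45 = -22755/11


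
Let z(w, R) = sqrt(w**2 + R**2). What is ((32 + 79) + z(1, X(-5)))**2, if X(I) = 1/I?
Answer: (555 + sqrt(26))**2/25 ≈ 12548.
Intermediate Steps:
z(w, R) = sqrt(R**2 + w**2)
((32 + 79) + z(1, X(-5)))**2 = ((32 + 79) + sqrt((1/(-5))**2 + 1**2))**2 = (111 + sqrt((-1/5)**2 + 1))**2 = (111 + sqrt(1/25 + 1))**2 = (111 + sqrt(26/25))**2 = (111 + sqrt(26)/5)**2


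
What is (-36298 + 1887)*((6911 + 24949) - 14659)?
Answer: -591903611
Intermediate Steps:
(-36298 + 1887)*((6911 + 24949) - 14659) = -34411*(31860 - 14659) = -34411*17201 = -591903611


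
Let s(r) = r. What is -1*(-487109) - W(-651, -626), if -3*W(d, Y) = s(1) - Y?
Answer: 487318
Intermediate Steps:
W(d, Y) = -⅓ + Y/3 (W(d, Y) = -(1 - Y)/3 = -⅓ + Y/3)
-1*(-487109) - W(-651, -626) = -1*(-487109) - (-⅓ + (⅓)*(-626)) = 487109 - (-⅓ - 626/3) = 487109 - 1*(-209) = 487109 + 209 = 487318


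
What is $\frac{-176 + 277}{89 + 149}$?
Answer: $\frac{101}{238} \approx 0.42437$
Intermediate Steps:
$\frac{-176 + 277}{89 + 149} = \frac{101}{238}$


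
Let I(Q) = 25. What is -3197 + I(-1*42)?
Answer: -3172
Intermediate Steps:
-3197 + I(-1*42) = -3197 + 25 = -3172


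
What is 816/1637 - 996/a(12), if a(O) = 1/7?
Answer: -11412348/1637 ≈ -6971.5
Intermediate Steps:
a(O) = ⅐
816/1637 - 996/a(12) = 816/1637 - 996/⅐ = 816*(1/1637) - 996*7 = 816/1637 - 6972 = -11412348/1637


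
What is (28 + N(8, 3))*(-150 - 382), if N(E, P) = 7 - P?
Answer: -17024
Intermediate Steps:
(28 + N(8, 3))*(-150 - 382) = (28 + (7 - 1*3))*(-150 - 382) = (28 + (7 - 3))*(-532) = (28 + 4)*(-532) = 32*(-532) = -17024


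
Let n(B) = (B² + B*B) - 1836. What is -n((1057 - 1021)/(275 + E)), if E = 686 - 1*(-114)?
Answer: 2121724908/1155625 ≈ 1836.0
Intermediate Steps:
E = 800 (E = 686 + 114 = 800)
n(B) = -1836 + 2*B² (n(B) = (B² + B²) - 1836 = 2*B² - 1836 = -1836 + 2*B²)
-n((1057 - 1021)/(275 + E)) = -(-1836 + 2*((1057 - 1021)/(275 + 800))²) = -(-1836 + 2*(36/1075)²) = -(-1836 + 2*(1296/1155625)) = -(-1836 + 2592/1155625) = -1*(-2121724908/1155625) = 2121724908/1155625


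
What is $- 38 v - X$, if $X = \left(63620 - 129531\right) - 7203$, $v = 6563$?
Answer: $-176280$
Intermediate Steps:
$X = -73114$ ($X = -65911 - 7203 = -73114$)
$- 38 v - X = \left(-38\right) 6563 - -73114 = -249394 + 73114 = -176280$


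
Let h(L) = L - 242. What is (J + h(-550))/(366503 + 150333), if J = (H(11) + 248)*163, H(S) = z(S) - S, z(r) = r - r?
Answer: 37839/516836 ≈ 0.073213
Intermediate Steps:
z(r) = 0
H(S) = -S (H(S) = 0 - S = -S)
h(L) = -242 + L
J = 38631 (J = (-1*11 + 248)*163 = (-11 + 248)*163 = 237*163 = 38631)
(J + h(-550))/(366503 + 150333) = (38631 + (-242 - 550))/(366503 + 150333) = (38631 - 792)/516836 = 37839*(1/516836) = 37839/516836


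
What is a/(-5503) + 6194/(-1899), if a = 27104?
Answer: -85556078/10450197 ≈ -8.1870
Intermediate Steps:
a/(-5503) + 6194/(-1899) = 27104/(-5503) + 6194/(-1899) = 27104*(-1/5503) + 6194*(-1/1899) = -27104/5503 - 6194/1899 = -85556078/10450197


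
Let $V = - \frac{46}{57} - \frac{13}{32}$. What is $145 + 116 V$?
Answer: $\frac{1943}{456} \approx 4.261$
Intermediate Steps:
$V = - \frac{2213}{1824}$ ($V = \left(-46\right) \frac{1}{57} - \frac{13}{32} = - \frac{46}{57} - \frac{13}{32} = - \frac{2213}{1824} \approx -1.2133$)
$145 + 116 V = 145 + 116 \left(- \frac{2213}{1824}\right) = 145 - \frac{64177}{456} = \frac{1943}{456}$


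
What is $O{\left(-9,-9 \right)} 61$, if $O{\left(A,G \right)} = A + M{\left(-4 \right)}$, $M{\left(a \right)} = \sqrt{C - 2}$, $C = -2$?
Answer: $-549 + 122 i \approx -549.0 + 122.0 i$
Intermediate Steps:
$M{\left(a \right)} = 2 i$ ($M{\left(a \right)} = \sqrt{-2 - 2} = \sqrt{-4} = 2 i$)
$O{\left(A,G \right)} = A + 2 i$
$O{\left(-9,-9 \right)} 61 = \left(-9 + 2 i\right) 61 = -549 + 122 i$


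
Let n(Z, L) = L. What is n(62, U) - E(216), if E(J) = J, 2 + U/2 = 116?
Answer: 12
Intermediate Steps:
U = 228 (U = -4 + 2*116 = -4 + 232 = 228)
n(62, U) - E(216) = 228 - 1*216 = 228 - 216 = 12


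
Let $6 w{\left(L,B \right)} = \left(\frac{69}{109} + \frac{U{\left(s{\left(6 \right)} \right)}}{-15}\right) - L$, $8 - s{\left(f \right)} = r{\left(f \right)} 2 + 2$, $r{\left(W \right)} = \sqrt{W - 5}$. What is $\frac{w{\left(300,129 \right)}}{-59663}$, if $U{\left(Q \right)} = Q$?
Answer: $\frac{489901}{585294030} \approx 0.00083702$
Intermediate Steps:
$r{\left(W \right)} = \sqrt{-5 + W}$
$s{\left(f \right)} = 6 - 2 \sqrt{-5 + f}$ ($s{\left(f \right)} = 8 - \left(\sqrt{-5 + f} 2 + 2\right) = 8 - \left(2 \sqrt{-5 + f} + 2\right) = 8 - \left(2 + 2 \sqrt{-5 + f}\right) = 6 - 2 \sqrt{-5 + f}$)
$w{\left(L,B \right)} = \frac{599}{9810} - \frac{L}{6}$ ($w{\left(L,B \right)} = \frac{\left(\frac{69}{109} + \frac{6 - 2 \sqrt{-5 + 6}}{-15}\right) - L}{6} = \frac{\left(69 \cdot \frac{1}{109} + \left(6 - 2 \sqrt{1}\right) \left(- \frac{1}{15}\right)\right) - L}{6} = \frac{\left(\frac{69}{109} + \left(6 - 2\right) \left(- \frac{1}{15}\right)\right) - L}{6} = \frac{\left(\frac{69}{109} + 4 \left(- \frac{1}{15}\right)\right) - L}{6} = \frac{\left(\frac{69}{109} - \frac{4}{15}\right) - L}{6} = \frac{\frac{599}{1635} - L}{6} = \frac{599}{9810} - \frac{L}{6}$)
$\frac{w{\left(300,129 \right)}}{-59663} = \frac{\frac{599}{9810} - 50}{-59663} = \left(\frac{599}{9810} - 50\right) \left(- \frac{1}{59663}\right) = \left(- \frac{489901}{9810}\right) \left(- \frac{1}{59663}\right) = \frac{489901}{585294030}$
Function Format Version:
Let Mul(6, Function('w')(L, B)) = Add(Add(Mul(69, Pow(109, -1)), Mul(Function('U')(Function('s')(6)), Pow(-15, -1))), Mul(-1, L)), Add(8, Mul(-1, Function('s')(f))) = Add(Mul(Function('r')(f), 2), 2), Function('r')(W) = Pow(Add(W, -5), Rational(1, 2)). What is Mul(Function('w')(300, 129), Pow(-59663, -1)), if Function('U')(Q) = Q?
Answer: Rational(489901, 585294030) ≈ 0.00083702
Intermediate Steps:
Function('r')(W) = Pow(Add(-5, W), Rational(1, 2))
Function('s')(f) = Add(6, Mul(-2, Pow(Add(-5, f), Rational(1, 2)))) (Function('s')(f) = Add(8, Mul(-1, Add(Mul(Pow(Add(-5, f), Rational(1, 2)), 2), 2))) = Add(8, Mul(-1, Add(Mul(2, Pow(Add(-5, f), Rational(1, 2))), 2))) = Add(8, Mul(-1, Add(2, Mul(2, Pow(Add(-5, f), Rational(1, 2)))))) = Add(8, Add(-2, Mul(-2, Pow(Add(-5, f), Rational(1, 2))))) = Add(6, Mul(-2, Pow(Add(-5, f), Rational(1, 2)))))
Function('w')(L, B) = Add(Rational(599, 9810), Mul(Rational(-1, 6), L)) (Function('w')(L, B) = Mul(Rational(1, 6), Add(Add(Mul(69, Pow(109, -1)), Mul(Add(6, Mul(-2, Pow(Add(-5, 6), Rational(1, 2)))), Pow(-15, -1))), Mul(-1, L))) = Mul(Rational(1, 6), Add(Add(Mul(69, Rational(1, 109)), Mul(Add(6, Mul(-2, Pow(1, Rational(1, 2)))), Rational(-1, 15))), Mul(-1, L))) = Mul(Rational(1, 6), Add(Add(Rational(69, 109), Mul(Add(6, Mul(-2, 1)), Rational(-1, 15))), Mul(-1, L))) = Mul(Rational(1, 6), Add(Add(Rational(69, 109), Mul(Add(6, -2), Rational(-1, 15))), Mul(-1, L))) = Mul(Rational(1, 6), Add(Add(Rational(69, 109), Mul(4, Rational(-1, 15))), Mul(-1, L))) = Mul(Rational(1, 6), Add(Add(Rational(69, 109), Rational(-4, 15)), Mul(-1, L))) = Mul(Rational(1, 6), Add(Rational(599, 1635), Mul(-1, L))) = Add(Rational(599, 9810), Mul(Rational(-1, 6), L)))
Mul(Function('w')(300, 129), Pow(-59663, -1)) = Mul(Add(Rational(599, 9810), Mul(Rational(-1, 6), 300)), Pow(-59663, -1)) = Mul(Add(Rational(599, 9810), -50), Rational(-1, 59663)) = Mul(Rational(-489901, 9810), Rational(-1, 59663)) = Rational(489901, 585294030)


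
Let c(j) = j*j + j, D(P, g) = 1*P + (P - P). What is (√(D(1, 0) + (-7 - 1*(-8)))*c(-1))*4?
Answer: 0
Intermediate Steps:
D(P, g) = P (D(P, g) = P + 0 = P)
c(j) = j + j² (c(j) = j² + j = j + j²)
(√(D(1, 0) + (-7 - 1*(-8)))*c(-1))*4 = (√(1 + (-7 - 1*(-8)))*(-(1 - 1)))*4 = (√(1 + (-7 + 8))*(-1*0))*4 = (√(1 + 1)*0)*4 = (√2*0)*4 = 0*4 = 0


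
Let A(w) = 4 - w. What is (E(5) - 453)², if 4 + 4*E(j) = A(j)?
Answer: 3301489/16 ≈ 2.0634e+5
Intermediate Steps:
E(j) = -j/4 (E(j) = -1 + (4 - j)/4 = -1 + (1 - j/4) = -j/4)
(E(5) - 453)² = (-¼*5 - 453)² = (-5/4 - 453)² = (-1817/4)² = 3301489/16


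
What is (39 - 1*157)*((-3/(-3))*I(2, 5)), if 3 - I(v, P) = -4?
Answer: -826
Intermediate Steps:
I(v, P) = 7 (I(v, P) = 3 - 1*(-4) = 3 + 4 = 7)
(39 - 1*157)*((-3/(-3))*I(2, 5)) = (39 - 1*157)*(-3/(-3)*7) = (39 - 157)*(-3*(-1/3)*7) = -118*7 = -826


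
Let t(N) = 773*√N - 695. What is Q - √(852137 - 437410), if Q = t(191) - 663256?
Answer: -663951 - √414727 + 773*√191 ≈ -6.5391e+5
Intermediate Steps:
t(N) = -695 + 773*√N
Q = -663951 + 773*√191 (Q = (-695 + 773*√191) - 663256 = -663951 + 773*√191 ≈ -6.5327e+5)
Q - √(852137 - 437410) = (-663951 + 773*√191) - √(852137 - 437410) = (-663951 + 773*√191) - √414727 = -663951 - √414727 + 773*√191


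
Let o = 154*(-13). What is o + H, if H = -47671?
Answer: -49673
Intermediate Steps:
o = -2002
o + H = -2002 - 47671 = -49673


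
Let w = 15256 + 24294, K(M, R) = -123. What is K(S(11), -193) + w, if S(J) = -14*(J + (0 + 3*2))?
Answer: 39427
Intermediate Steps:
S(J) = -84 - 14*J (S(J) = -14*(J + (0 + 6)) = -14*(J + 6) = -14*(6 + J) = -84 - 14*J)
w = 39550
K(S(11), -193) + w = -123 + 39550 = 39427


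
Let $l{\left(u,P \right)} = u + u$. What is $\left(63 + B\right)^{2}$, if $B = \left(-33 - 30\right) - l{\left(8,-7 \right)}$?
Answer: $256$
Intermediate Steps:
$l{\left(u,P \right)} = 2 u$
$B = -79$ ($B = \left(-33 - 30\right) - 2 \cdot 8 = \left(-33 - 30\right) - 16 = -63 - 16 = -79$)
$\left(63 + B\right)^{2} = \left(63 - 79\right)^{2} = \left(-16\right)^{2} = 256$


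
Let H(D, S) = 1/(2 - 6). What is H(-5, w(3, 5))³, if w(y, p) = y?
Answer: -1/64 ≈ -0.015625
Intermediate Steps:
H(D, S) = -¼ (H(D, S) = 1/(-4) = -¼)
H(-5, w(3, 5))³ = (-¼)³ = -1/64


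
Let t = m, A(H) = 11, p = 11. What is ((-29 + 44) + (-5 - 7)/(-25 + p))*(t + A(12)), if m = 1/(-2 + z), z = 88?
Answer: 105117/602 ≈ 174.61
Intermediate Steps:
m = 1/86 (m = 1/(-2 + 88) = 1/86 ≈ 0.011628)
t = 1/86 ≈ 0.011628
((-29 + 44) + (-5 - 7)/(-25 + p))*(t + A(12)) = ((-29 + 44) + (-5 - 7)/(-25 + 11))*(1/86 + 11) = (15 - 12/(-14))*(947/86) = (15 - 12*(-1/14))*(947/86) = (15 + 6/7)*(947/86) = (111/7)*(947/86) = 105117/602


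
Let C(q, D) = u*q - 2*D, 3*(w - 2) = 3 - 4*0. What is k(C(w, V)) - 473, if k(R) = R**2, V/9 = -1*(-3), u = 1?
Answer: 2128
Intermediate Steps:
V = 27 (V = 9*(-1*(-3)) = 9*3 = 27)
w = 3 (w = 2 + (3 - 4*0)/3 = 2 + (3 + 0)/3 = 2 + (1/3)*3 = 2 + 1 = 3)
C(q, D) = q - 2*D (C(q, D) = 1*q - 2*D = q - 2*D)
k(C(w, V)) - 473 = (3 - 2*27)**2 - 473 = (3 - 54)**2 - 473 = (-51)**2 - 473 = 2601 - 473 = 2128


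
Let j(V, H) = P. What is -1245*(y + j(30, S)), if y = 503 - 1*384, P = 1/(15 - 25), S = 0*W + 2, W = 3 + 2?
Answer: -296061/2 ≈ -1.4803e+5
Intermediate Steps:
W = 5
S = 2 (S = 0*5 + 2 = 0 + 2 = 2)
P = -⅒ (P = 1/(-10) = -⅒ ≈ -0.10000)
y = 119 (y = 503 - 384 = 119)
j(V, H) = -⅒
-1245*(y + j(30, S)) = -1245*(119 - ⅒) = -1245*1189/10 = -296061/2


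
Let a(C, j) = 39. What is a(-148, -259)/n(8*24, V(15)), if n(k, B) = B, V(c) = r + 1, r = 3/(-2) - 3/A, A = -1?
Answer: 78/5 ≈ 15.600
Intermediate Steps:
r = 3/2 (r = 3/(-2) - 3/(-1) = 3*(-½) - 3*(-1) = -3/2 + 3 = 3/2 ≈ 1.5000)
V(c) = 5/2 (V(c) = 3/2 + 1 = 5/2)
a(-148, -259)/n(8*24, V(15)) = 39/(5/2) = 39*(⅖) = 78/5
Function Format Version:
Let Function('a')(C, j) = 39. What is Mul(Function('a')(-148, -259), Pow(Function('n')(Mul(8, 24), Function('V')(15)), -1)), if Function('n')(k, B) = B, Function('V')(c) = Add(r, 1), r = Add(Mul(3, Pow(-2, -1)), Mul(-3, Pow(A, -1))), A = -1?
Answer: Rational(78, 5) ≈ 15.600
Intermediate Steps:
r = Rational(3, 2) (r = Add(Mul(3, Pow(-2, -1)), Mul(-3, Pow(-1, -1))) = Add(Mul(3, Rational(-1, 2)), Mul(-3, -1)) = Add(Rational(-3, 2), 3) = Rational(3, 2) ≈ 1.5000)
Function('V')(c) = Rational(5, 2) (Function('V')(c) = Add(Rational(3, 2), 1) = Rational(5, 2))
Mul(Function('a')(-148, -259), Pow(Function('n')(Mul(8, 24), Function('V')(15)), -1)) = Mul(39, Pow(Rational(5, 2), -1)) = Mul(39, Rational(2, 5)) = Rational(78, 5)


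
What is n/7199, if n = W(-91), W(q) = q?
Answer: -91/7199 ≈ -0.012641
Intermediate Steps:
n = -91
n/7199 = -91/7199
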